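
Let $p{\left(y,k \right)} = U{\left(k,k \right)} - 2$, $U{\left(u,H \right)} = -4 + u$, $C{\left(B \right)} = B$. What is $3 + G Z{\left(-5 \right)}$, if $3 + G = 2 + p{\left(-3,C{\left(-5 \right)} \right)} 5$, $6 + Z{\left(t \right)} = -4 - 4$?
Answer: $787$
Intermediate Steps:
$Z{\left(t \right)} = -14$ ($Z{\left(t \right)} = -6 - 8 = -14$)
$p{\left(y,k \right)} = -6 + k$ ($p{\left(y,k \right)} = \left(-4 + k\right) - 2 = -6 + k$)
$G = -56$ ($G = -3 + \left(2 + \left(-6 - 5\right) 5\right) = -3 + \left(2 - 55\right) = -3 - 53 = -56$)
$3 + G Z{\left(-5 \right)} = 3 - -784 = 3 + 784 = 787$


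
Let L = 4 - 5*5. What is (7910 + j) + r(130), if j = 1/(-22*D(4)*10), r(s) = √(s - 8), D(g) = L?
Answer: 36544201/4620 + √122 ≈ 7921.0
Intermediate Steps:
L = -21 (L = 4 - 25 = -21)
D(g) = -21
r(s) = √(-8 + s)
j = 1/4620 (j = 1/(-22*(-21)*10) = 1/(462*10) = 1/4620 ≈ 0.00021645)
(7910 + j) + r(130) = (7910 + 1/4620) + √(-8 + 130) = 36544201/4620 + √122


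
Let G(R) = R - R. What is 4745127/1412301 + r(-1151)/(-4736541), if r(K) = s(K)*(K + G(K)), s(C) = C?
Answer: 6868156936202/2229807196947 ≈ 3.0802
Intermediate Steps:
G(R) = 0
r(K) = K² (r(K) = K*(K + 0) = K*K = K²)
4745127/1412301 + r(-1151)/(-4736541) = 4745127/1412301 + (-1151)²/(-4736541) = 4745127*(1/1412301) + 1324801*(-1/4736541) = 1581709/470767 - 1324801/4736541 = 6868156936202/2229807196947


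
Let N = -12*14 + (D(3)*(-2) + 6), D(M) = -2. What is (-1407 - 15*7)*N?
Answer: 238896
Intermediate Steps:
N = -158 (N = -12*14 + (-2*(-2) + 6) = -168 + (4 + 6) = -168 + 10 = -158)
(-1407 - 15*7)*N = (-1407 - 15*7)*(-158) = (-1407 - 105)*(-158) = -1512*(-158) = 238896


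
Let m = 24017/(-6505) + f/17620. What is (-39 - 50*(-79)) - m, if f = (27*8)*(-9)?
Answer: 22435360718/5730905 ≈ 3914.8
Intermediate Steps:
f = -1944 (f = 216*(-9) = -1944)
m = -21791263/5730905 (m = 24017/(-6505) - 1944/17620 = 24017*(-1/6505) - 1944*1/17620 = -24017/6505 - 486/4405 = -21791263/5730905 ≈ -3.8024)
(-39 - 50*(-79)) - m = (-39 - 50*(-79)) - 1*(-21791263/5730905) = (-39 + 3950) + 21791263/5730905 = 3911 + 21791263/5730905 = 22435360718/5730905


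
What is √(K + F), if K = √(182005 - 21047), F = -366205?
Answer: √(-366205 + √160958) ≈ 604.82*I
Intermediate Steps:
K = √160958 ≈ 401.20
√(K + F) = √(√160958 - 366205) = √(-366205 + √160958)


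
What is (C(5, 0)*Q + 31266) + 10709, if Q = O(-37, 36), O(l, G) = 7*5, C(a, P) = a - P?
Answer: 42150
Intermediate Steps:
O(l, G) = 35
Q = 35
(C(5, 0)*Q + 31266) + 10709 = ((5 - 1*0)*35 + 31266) + 10709 = ((5 + 0)*35 + 31266) + 10709 = (5*35 + 31266) + 10709 = (175 + 31266) + 10709 = 31441 + 10709 = 42150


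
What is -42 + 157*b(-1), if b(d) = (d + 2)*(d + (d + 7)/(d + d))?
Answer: -670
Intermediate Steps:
b(d) = (2 + d)*(d + (7 + d)/(2*d)) (b(d) = (2 + d)*(d + (7 + d)/((2*d))) = (2 + d)*(d + (7 + d)*(1/(2*d))) = (2 + d)*(d + (7 + d)/(2*d)))
-42 + 157*b(-1) = -42 + 157*(9/2 + (-1)**2 + 7/(-1) + (5/2)*(-1)) = -42 + 157*(9/2 + 1 + 7*(-1) - 5/2) = -42 + 157*(9/2 + 1 - 7 - 5/2) = -42 + 157*(-4) = -42 - 628 = -670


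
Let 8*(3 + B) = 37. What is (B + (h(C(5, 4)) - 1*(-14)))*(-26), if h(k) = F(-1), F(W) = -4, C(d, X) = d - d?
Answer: -1209/4 ≈ -302.25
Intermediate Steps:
B = 13/8 (B = -3 + (1/8)*37 = -3 + 37/8 = 13/8 ≈ 1.6250)
C(d, X) = 0
h(k) = -4
(B + (h(C(5, 4)) - 1*(-14)))*(-26) = (13/8 + (-4 - 1*(-14)))*(-26) = (13/8 + (-4 + 14))*(-26) = (13/8 + 10)*(-26) = (93/8)*(-26) = -1209/4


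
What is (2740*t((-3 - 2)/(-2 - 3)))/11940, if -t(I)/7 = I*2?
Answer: -1918/597 ≈ -3.2127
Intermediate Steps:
t(I) = -14*I (t(I) = -7*I*2 = -14*I)
(2740*t((-3 - 2)/(-2 - 3)))/11940 = (2740*(-14*(-3 - 2)/(-2 - 3)))/11940 = (2740*(-(-70)/(-5)))*(1/11940) = (2740*(-(-70)*(-1)/5))*(1/11940) = (2740*(-14*1))*(1/11940) = (2740*(-14))*(1/11940) = -38360*1/11940 = -1918/597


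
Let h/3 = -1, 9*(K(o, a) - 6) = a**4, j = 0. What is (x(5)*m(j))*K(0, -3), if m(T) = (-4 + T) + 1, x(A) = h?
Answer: 135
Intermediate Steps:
K(o, a) = 6 + a**4/9
h = -3 (h = 3*(-1) = -3)
x(A) = -3
m(T) = -3 + T
(x(5)*m(j))*K(0, -3) = (-3*(-3 + 0))*(6 + (1/9)*(-3)**4) = (-3*(-3))*(6 + (1/9)*81) = 9*(6 + 9) = 9*15 = 135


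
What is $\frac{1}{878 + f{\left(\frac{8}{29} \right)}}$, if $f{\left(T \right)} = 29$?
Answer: $\frac{1}{907} \approx 0.0011025$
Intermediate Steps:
$\frac{1}{878 + f{\left(\frac{8}{29} \right)}} = \frac{1}{878 + 29} = \frac{1}{907}$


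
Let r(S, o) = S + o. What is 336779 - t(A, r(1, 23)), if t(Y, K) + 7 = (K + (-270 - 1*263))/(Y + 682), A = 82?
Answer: 257305013/764 ≈ 3.3679e+5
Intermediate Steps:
t(Y, K) = -7 + (-533 + K)/(682 + Y) (t(Y, K) = -7 + (K + (-270 - 1*263))/(Y + 682) = -7 + (K + (-270 - 263))/(682 + Y) = -7 + (K - 533)/(682 + Y) = -7 + (-533 + K)/(682 + Y))
336779 - t(A, r(1, 23)) = 336779 - (-5307 + (1 + 23) - 7*82)/(682 + 82) = 336779 - (-5307 + 24 - 574)/764 = 336779 - (-5857)/764 = 336779 - 1*(-5857/764) = 336779 + 5857/764 = 257305013/764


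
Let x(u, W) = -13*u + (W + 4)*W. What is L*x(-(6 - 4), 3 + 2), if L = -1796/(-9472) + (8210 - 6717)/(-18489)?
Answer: 338395727/43781952 ≈ 7.7291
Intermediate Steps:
L = 4766137/43781952 (L = -1796*(-1/9472) + 1493*(-1/18489) = 449/2368 - 1493/18489 = 4766137/43781952 ≈ 0.10886)
x(u, W) = -13*u + W*(4 + W) (x(u, W) = -13*u + (4 + W)*W = -13*u + W*(4 + W))
L*x(-(6 - 4), 3 + 2) = 4766137*((3 + 2)² - (-13)*(6 - 4) + 4*(3 + 2))/43781952 = 4766137*(5² - (-13)*2 + 4*5)/43781952 = 4766137*(25 - 13*(-2) + 20)/43781952 = 4766137*(25 + 26 + 20)/43781952 = (4766137/43781952)*71 = 338395727/43781952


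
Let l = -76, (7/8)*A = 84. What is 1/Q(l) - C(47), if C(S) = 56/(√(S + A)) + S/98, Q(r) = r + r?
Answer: -3621/7448 - 56*√143/143 ≈ -5.1691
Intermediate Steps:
A = 96 (A = (8/7)*84 = 96)
Q(r) = 2*r
C(S) = 56/√(96 + S) + S/98 (C(S) = 56/(√(S + 96)) + S/98 = 56/(√(96 + S)) + S*(1/98) = 56/√(96 + S) + S/98)
1/Q(l) - C(47) = 1/(2*(-76)) - (56/√(96 + 47) + (1/98)*47) = 1/(-152) - (56/√143 + 47/98) = -1/152 - (56*(√143/143) + 47/98) = -1/152 - (56*√143/143 + 47/98) = -1/152 - (47/98 + 56*√143/143) = -1/152 + (-47/98 - 56*√143/143) = -3621/7448 - 56*√143/143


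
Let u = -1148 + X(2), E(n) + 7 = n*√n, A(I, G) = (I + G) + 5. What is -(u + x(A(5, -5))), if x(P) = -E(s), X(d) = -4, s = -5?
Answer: 1145 - 5*I*√5 ≈ 1145.0 - 11.18*I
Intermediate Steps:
A(I, G) = 5 + G + I (A(I, G) = (G + I) + 5 = 5 + G + I)
E(n) = -7 + n^(3/2) (E(n) = -7 + n*√n = -7 + n^(3/2))
x(P) = 7 + 5*I*√5 (x(P) = -(-7 + (-5)^(3/2)) = -(-7 - 5*I*√5) = 7 + 5*I*√5)
u = -1152 (u = -1148 - 4 = -1152)
-(u + x(A(5, -5))) = -(-1152 + (7 + 5*I*√5)) = -(-1145 + 5*I*√5) = 1145 - 5*I*√5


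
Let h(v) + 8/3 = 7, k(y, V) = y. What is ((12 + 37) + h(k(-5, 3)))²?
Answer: 25600/9 ≈ 2844.4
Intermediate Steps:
h(v) = 13/3 (h(v) = -8/3 + 7 = 13/3)
((12 + 37) + h(k(-5, 3)))² = ((12 + 37) + 13/3)² = (49 + 13/3)² = (160/3)² = 25600/9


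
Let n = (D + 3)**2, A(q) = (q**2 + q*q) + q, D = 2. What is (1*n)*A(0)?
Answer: 0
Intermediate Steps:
A(q) = q + 2*q**2 (A(q) = (q**2 + q**2) + q = 2*q**2 + q = q + 2*q**2)
n = 25 (n = (2 + 3)**2 = 5**2 = 25)
(1*n)*A(0) = (1*25)*(0*(1 + 2*0)) = 25*(0*(1 + 0)) = 25*(0*1) = 25*0 = 0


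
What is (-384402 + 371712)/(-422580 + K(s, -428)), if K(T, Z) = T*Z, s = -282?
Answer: 2115/50314 ≈ 0.042036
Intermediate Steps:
(-384402 + 371712)/(-422580 + K(s, -428)) = (-384402 + 371712)/(-422580 - 282*(-428)) = -12690/(-422580 + 120696) = -12690/(-301884) = -12690*(-1/301884) = 2115/50314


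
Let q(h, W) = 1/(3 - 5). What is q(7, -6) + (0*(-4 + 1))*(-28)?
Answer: -1/2 ≈ -0.50000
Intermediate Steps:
q(h, W) = -1/2 (q(h, W) = 1/(-2) = -1/2)
q(7, -6) + (0*(-4 + 1))*(-28) = -1/2 + (0*(-4 + 1))*(-28) = -1/2 + (0*(-3))*(-28) = -1/2 + 0*(-28) = -1/2 + 0 = -1/2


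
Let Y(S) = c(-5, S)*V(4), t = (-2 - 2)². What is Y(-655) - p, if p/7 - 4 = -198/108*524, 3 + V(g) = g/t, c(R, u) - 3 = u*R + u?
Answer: -6199/12 ≈ -516.58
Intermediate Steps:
c(R, u) = 3 + u + R*u (c(R, u) = 3 + (u*R + u) = 3 + (R*u + u) = 3 + (u + R*u) = 3 + u + R*u)
t = 16 (t = (-4)² = 16)
V(g) = -3 + g/16
Y(S) = -33/4 + 11*S (Y(S) = (3 + S - 5*S)*(-3 + (1/16)*4) = (3 - 4*S)*(-3 + ¼) = (3 - 4*S)*(-11/4) = -33/4 + 11*S)
p = -20090/3 (p = 28 + 7*(-198/108*524) = 28 + 7*(-198*1/108*524) = 28 + 7*(-11/6*524) = 28 + 7*(-2882/3) = 28 - 20174/3 = -20090/3 ≈ -6696.7)
Y(-655) - p = (-33/4 + 11*(-655)) - 1*(-20090/3) = (-33/4 - 7205) + 20090/3 = -28853/4 + 20090/3 = -6199/12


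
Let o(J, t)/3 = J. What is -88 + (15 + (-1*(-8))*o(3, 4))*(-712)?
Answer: -62032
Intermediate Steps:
o(J, t) = 3*J
-88 + (15 + (-1*(-8))*o(3, 4))*(-712) = -88 + (15 + (-1*(-8))*(3*3))*(-712) = -88 + (15 + 8*9)*(-712) = -88 + (15 + 72)*(-712) = -88 + 87*(-712) = -88 - 61944 = -62032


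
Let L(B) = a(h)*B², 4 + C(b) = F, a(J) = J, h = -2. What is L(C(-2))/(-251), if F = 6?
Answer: 8/251 ≈ 0.031873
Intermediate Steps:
C(b) = 2 (C(b) = -4 + 6 = 2)
L(B) = -2*B²
L(C(-2))/(-251) = -2*2²/(-251) = -2*4*(-1/251) = -8*(-1/251) = 8/251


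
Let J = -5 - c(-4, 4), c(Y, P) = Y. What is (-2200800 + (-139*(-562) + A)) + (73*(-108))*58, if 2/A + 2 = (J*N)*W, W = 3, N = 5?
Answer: -43859220/17 ≈ -2.5800e+6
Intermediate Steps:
J = -1 (J = -5 - 1*(-4) = -5 + 4 = -1)
A = -2/17 (A = 2/(-2 - 1*5*3) = 2/(-2 - 5*3) = 2/(-2 - 15) = 2/(-17) = 2*(-1/17) = -2/17 ≈ -0.11765)
(-2200800 + (-139*(-562) + A)) + (73*(-108))*58 = (-2200800 + (-139*(-562) - 2/17)) + (73*(-108))*58 = (-2200800 + (78118 - 2/17)) - 7884*58 = (-2200800 + 1328004/17) - 457272 = -36085596/17 - 457272 = -43859220/17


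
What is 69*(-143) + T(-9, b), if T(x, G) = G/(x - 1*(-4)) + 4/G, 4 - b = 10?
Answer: -147997/15 ≈ -9866.5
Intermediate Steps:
b = -6 (b = 4 - 1*10 = 4 - 10 = -6)
T(x, G) = 4/G + G/(4 + x) (T(x, G) = G/(x + 4) + 4/G = G/(4 + x) + 4/G = 4/G + G/(4 + x))
69*(-143) + T(-9, b) = 69*(-143) + (16 + (-6)² + 4*(-9))/((-6)*(4 - 9)) = -9867 - ⅙*(16 + 36 - 36)/(-5) = -9867 - ⅙*(-⅕)*16 = -9867 + 8/15 = -147997/15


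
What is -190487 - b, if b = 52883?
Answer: -243370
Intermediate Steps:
-190487 - b = -190487 - 1*52883 = -190487 - 52883 = -243370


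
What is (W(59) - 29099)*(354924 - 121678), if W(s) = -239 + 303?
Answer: -6772297610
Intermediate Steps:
W(s) = 64
(W(59) - 29099)*(354924 - 121678) = (64 - 29099)*(354924 - 121678) = -29035*233246 = -6772297610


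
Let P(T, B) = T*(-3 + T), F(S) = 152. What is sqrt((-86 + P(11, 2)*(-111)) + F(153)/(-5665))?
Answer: I*sqrt(316237646230)/5665 ≈ 99.267*I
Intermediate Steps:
sqrt((-86 + P(11, 2)*(-111)) + F(153)/(-5665)) = sqrt((-86 + (11*(-3 + 11))*(-111)) + 152/(-5665)) = sqrt((-86 + (11*8)*(-111)) + 152*(-1/5665)) = sqrt((-86 + 88*(-111)) - 152/5665) = sqrt((-86 - 9768) - 152/5665) = sqrt(-9854 - 152/5665) = sqrt(-55823062/5665) = I*sqrt(316237646230)/5665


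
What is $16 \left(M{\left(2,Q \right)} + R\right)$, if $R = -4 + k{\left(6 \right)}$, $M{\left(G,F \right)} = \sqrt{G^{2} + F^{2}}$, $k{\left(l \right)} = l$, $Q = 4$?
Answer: $32 + 32 \sqrt{5} \approx 103.55$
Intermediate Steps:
$M{\left(G,F \right)} = \sqrt{F^{2} + G^{2}}$
$R = 2$ ($R = -4 + 6 = 2$)
$16 \left(M{\left(2,Q \right)} + R\right) = 16 \left(\sqrt{4^{2} + 2^{2}} + 2\right) = 16 \left(\sqrt{16 + 4} + 2\right) = 16 \left(\sqrt{20} + 2\right) = 16 \left(2 \sqrt{5} + 2\right) = 16 \left(2 + 2 \sqrt{5}\right) = 32 + 32 \sqrt{5}$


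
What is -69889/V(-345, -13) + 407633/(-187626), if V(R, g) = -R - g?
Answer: -3314731532/16792527 ≈ -197.39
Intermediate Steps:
-69889/V(-345, -13) + 407633/(-187626) = -69889/(-1*(-345) - 1*(-13)) + 407633/(-187626) = -69889/(345 + 13) + 407633*(-1/187626) = -69889/358 - 407633/187626 = -3314731532/16792527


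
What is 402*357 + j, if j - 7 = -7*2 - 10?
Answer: 143497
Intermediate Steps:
j = -17 (j = 7 + (-7*2 - 10) = 7 + (-14 - 10) = 7 - 24 = -17)
402*357 + j = 402*357 - 17 = 143514 - 17 = 143497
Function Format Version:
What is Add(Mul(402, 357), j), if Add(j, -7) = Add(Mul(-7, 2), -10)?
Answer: 143497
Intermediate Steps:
j = -17 (j = Add(7, Add(Mul(-7, 2), -10)) = Add(7, Add(-14, -10)) = Add(7, -24) = -17)
Add(Mul(402, 357), j) = Add(Mul(402, 357), -17) = Add(143514, -17) = 143497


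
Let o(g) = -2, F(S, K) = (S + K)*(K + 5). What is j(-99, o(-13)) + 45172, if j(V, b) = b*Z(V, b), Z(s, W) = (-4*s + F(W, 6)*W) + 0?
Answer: 44556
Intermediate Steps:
F(S, K) = (5 + K)*(K + S) (F(S, K) = (K + S)*(5 + K) = (5 + K)*(K + S))
Z(s, W) = -4*s + W*(66 + 11*W) (Z(s, W) = (-4*s + (6**2 + 5*6 + 5*W + 6*W)*W) + 0 = (-4*s + (36 + 30 + 5*W + 6*W)*W) + 0 = (-4*s + (66 + 11*W)*W) + 0 = (-4*s + W*(66 + 11*W)) + 0 = -4*s + W*(66 + 11*W))
j(V, b) = b*(-4*V + 11*b*(6 + b))
j(-99, o(-13)) + 45172 = -1*(-2)*(4*(-99) - 11*(-2)*(6 - 2)) + 45172 = -1*(-2)*(-396 - 11*(-2)*4) + 45172 = -1*(-2)*(-396 + 88) + 45172 = -1*(-2)*(-308) + 45172 = -616 + 45172 = 44556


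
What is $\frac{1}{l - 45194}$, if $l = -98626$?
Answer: $- \frac{1}{143820} \approx -6.9531 \cdot 10^{-6}$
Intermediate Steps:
$\frac{1}{l - 45194} = \frac{1}{-98626 - 45194} = \frac{1}{-143820} = - \frac{1}{143820}$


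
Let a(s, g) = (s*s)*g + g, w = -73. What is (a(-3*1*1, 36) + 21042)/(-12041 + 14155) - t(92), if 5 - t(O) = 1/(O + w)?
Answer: 103961/20083 ≈ 5.1766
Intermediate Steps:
t(O) = 5 - 1/(-73 + O) (t(O) = 5 - 1/(O - 73) = 5 - 1/(-73 + O))
a(s, g) = g + g*s**2 (a(s, g) = s**2*g + g = g*s**2 + g = g + g*s**2)
(a(-3*1*1, 36) + 21042)/(-12041 + 14155) - t(92) = (36*(1 + (-3*1*1)**2) + 21042)/(-12041 + 14155) - (-366 + 5*92)/(-73 + 92) = (36*(1 + (-3*1)**2) + 21042)/2114 - (-366 + 460)/19 = (36*(1 + (-3)**2) + 21042)*(1/2114) - 94/19 = (36*(1 + 9) + 21042)*(1/2114) - 1*94/19 = (36*10 + 21042)*(1/2114) - 94/19 = (360 + 21042)*(1/2114) - 94/19 = 21402*(1/2114) - 94/19 = 10701/1057 - 94/19 = 103961/20083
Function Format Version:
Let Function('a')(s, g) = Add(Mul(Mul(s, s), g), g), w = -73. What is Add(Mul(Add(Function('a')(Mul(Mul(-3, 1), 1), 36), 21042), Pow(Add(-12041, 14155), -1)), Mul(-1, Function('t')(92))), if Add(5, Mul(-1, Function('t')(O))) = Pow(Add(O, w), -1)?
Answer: Rational(103961, 20083) ≈ 5.1766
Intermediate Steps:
Function('t')(O) = Add(5, Mul(-1, Pow(Add(-73, O), -1))) (Function('t')(O) = Add(5, Mul(-1, Pow(Add(O, -73), -1))) = Add(5, Mul(-1, Pow(Add(-73, O), -1))))
Function('a')(s, g) = Add(g, Mul(g, Pow(s, 2))) (Function('a')(s, g) = Add(Mul(Pow(s, 2), g), g) = Add(Mul(g, Pow(s, 2)), g) = Add(g, Mul(g, Pow(s, 2))))
Add(Mul(Add(Function('a')(Mul(Mul(-3, 1), 1), 36), 21042), Pow(Add(-12041, 14155), -1)), Mul(-1, Function('t')(92))) = Add(Mul(Add(Mul(36, Add(1, Pow(Mul(Mul(-3, 1), 1), 2))), 21042), Pow(Add(-12041, 14155), -1)), Mul(-1, Mul(Pow(Add(-73, 92), -1), Add(-366, Mul(5, 92))))) = Add(Mul(Add(Mul(36, Add(1, Pow(Mul(-3, 1), 2))), 21042), Pow(2114, -1)), Mul(-1, Mul(Pow(19, -1), Add(-366, 460)))) = Add(Mul(Add(Mul(36, Add(1, Pow(-3, 2))), 21042), Rational(1, 2114)), Mul(-1, Mul(Rational(1, 19), 94))) = Add(Mul(Add(Mul(36, Add(1, 9)), 21042), Rational(1, 2114)), Mul(-1, Rational(94, 19))) = Add(Mul(Add(Mul(36, 10), 21042), Rational(1, 2114)), Rational(-94, 19)) = Add(Mul(Add(360, 21042), Rational(1, 2114)), Rational(-94, 19)) = Add(Mul(21402, Rational(1, 2114)), Rational(-94, 19)) = Add(Rational(10701, 1057), Rational(-94, 19)) = Rational(103961, 20083)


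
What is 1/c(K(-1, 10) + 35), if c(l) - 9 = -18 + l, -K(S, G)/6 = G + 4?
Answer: -1/58 ≈ -0.017241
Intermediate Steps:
K(S, G) = -24 - 6*G (K(S, G) = -6*(G + 4) = -6*(4 + G) = -24 - 6*G)
c(l) = -9 + l (c(l) = 9 + (-18 + l) = -9 + l)
1/c(K(-1, 10) + 35) = 1/(-9 + ((-24 - 6*10) + 35)) = 1/(-9 + ((-24 - 60) + 35)) = 1/(-9 + (-84 + 35)) = 1/(-9 - 49) = 1/(-58) = -1/58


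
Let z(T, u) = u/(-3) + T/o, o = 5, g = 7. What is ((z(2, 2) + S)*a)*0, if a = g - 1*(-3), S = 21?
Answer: 0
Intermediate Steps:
z(T, u) = -u/3 + T/5 (z(T, u) = u/(-3) + T/5 = u*(-⅓) + T*(⅕) = -u/3 + T/5)
a = 10 (a = 7 - 1*(-3) = 7 + 3 = 10)
((z(2, 2) + S)*a)*0 = (((-⅓*2 + (⅕)*2) + 21)*10)*0 = (((-⅔ + ⅖) + 21)*10)*0 = ((-4/15 + 21)*10)*0 = ((311/15)*10)*0 = (622/3)*0 = 0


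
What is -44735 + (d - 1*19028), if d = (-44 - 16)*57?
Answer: -67183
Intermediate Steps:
d = -3420 (d = -60*57 = -3420)
-44735 + (d - 1*19028) = -44735 + (-3420 - 1*19028) = -44735 + (-3420 - 19028) = -44735 - 22448 = -67183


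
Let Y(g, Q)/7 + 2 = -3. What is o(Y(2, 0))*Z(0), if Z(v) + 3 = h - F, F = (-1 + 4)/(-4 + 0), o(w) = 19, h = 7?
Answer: 361/4 ≈ 90.250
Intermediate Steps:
Y(g, Q) = -35 (Y(g, Q) = -14 + 7*(-3) = -14 - 21 = -35)
F = -¾ (F = 3/(-4) = 3*(-¼) = -¾ ≈ -0.75000)
Z(v) = 19/4 (Z(v) = -3 + (7 - 1*(-¾)) = -3 + (7 + ¾) = -3 + 31/4 = 19/4)
o(Y(2, 0))*Z(0) = 19*(19/4) = 361/4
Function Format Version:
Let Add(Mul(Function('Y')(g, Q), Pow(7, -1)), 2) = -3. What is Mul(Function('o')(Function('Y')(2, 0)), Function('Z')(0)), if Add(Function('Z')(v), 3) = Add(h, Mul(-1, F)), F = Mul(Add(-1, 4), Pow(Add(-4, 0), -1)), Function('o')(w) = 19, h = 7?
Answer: Rational(361, 4) ≈ 90.250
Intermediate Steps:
Function('Y')(g, Q) = -35 (Function('Y')(g, Q) = Add(-14, Mul(7, -3)) = Add(-14, -21) = -35)
F = Rational(-3, 4) (F = Mul(3, Pow(-4, -1)) = Mul(3, Rational(-1, 4)) = Rational(-3, 4) ≈ -0.75000)
Function('Z')(v) = Rational(19, 4) (Function('Z')(v) = Add(-3, Add(7, Mul(-1, Rational(-3, 4)))) = Add(-3, Add(7, Rational(3, 4))) = Add(-3, Rational(31, 4)) = Rational(19, 4))
Mul(Function('o')(Function('Y')(2, 0)), Function('Z')(0)) = Mul(19, Rational(19, 4)) = Rational(361, 4)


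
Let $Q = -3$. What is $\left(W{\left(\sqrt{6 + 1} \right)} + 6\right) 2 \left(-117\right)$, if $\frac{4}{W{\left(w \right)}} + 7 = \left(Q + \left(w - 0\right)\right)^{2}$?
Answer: $- \frac{25740}{19} + \frac{624 \sqrt{7}}{19} \approx -1267.8$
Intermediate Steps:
$W{\left(w \right)} = \frac{4}{-7 + \left(-3 + w\right)^{2}}$ ($W{\left(w \right)} = \frac{4}{-7 + \left(-3 + \left(w - 0\right)\right)^{2}} = \frac{4}{-7 + \left(-3 + \left(w + 0\right)\right)^{2}} = \frac{4}{-7 + \left(-3 + w\right)^{2}}$)
$\left(W{\left(\sqrt{6 + 1} \right)} + 6\right) 2 \left(-117\right) = \left(\frac{4}{-7 + \left(-3 + \sqrt{6 + 1}\right)^{2}} + 6\right) 2 \left(-117\right) = \left(\frac{4}{-7 + \left(-3 + \sqrt{7}\right)^{2}} + 6\right) 2 \left(-117\right) = \left(6 + \frac{4}{-7 + \left(-3 + \sqrt{7}\right)^{2}}\right) 2 \left(-117\right) = \left(12 + \frac{8}{-7 + \left(-3 + \sqrt{7}\right)^{2}}\right) \left(-117\right) = -1404 - \frac{936}{-7 + \left(-3 + \sqrt{7}\right)^{2}}$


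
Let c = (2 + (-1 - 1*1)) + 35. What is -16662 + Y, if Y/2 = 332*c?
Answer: 6578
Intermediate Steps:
c = 35 (c = (2 + (-1 - 1)) + 35 = (2 - 2) + 35 = 0 + 35 = 35)
Y = 23240 (Y = 2*(332*35) = 2*11620 = 23240)
-16662 + Y = -16662 + 23240 = 6578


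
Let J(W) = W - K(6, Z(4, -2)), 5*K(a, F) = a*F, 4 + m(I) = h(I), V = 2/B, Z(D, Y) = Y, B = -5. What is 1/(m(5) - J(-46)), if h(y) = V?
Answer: 5/196 ≈ 0.025510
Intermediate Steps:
V = -⅖ (V = 2/(-5) = 2*(-⅕) = -⅖ ≈ -0.40000)
h(y) = -⅖
m(I) = -22/5 (m(I) = -4 - ⅖ = -22/5)
K(a, F) = F*a/5 (K(a, F) = (a*F)/5 = (F*a)/5 = F*a/5)
J(W) = 12/5 + W (J(W) = W - (-2)*6/5 = W - 1*(-12/5) = W + 12/5 = 12/5 + W)
1/(m(5) - J(-46)) = 1/(-22/5 - (12/5 - 46)) = 1/(-22/5 - 1*(-218/5)) = 1/(-22/5 + 218/5) = 1/(196/5) = 5/196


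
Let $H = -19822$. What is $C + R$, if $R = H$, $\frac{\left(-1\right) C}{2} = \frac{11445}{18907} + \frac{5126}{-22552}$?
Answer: $- \frac{301865647233}{15228238} \approx -19823.0$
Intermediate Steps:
$C = - \frac{11513597}{15228238}$ ($C = - 2 \left(\frac{11445}{18907} + \frac{5126}{-22552}\right) = - 2 \left(11445 \cdot \frac{1}{18907} + 5126 \left(- \frac{1}{22552}\right)\right) = - 2 \left(\frac{1635}{2701} - \frac{2563}{11276}\right) = \left(-2\right) \frac{11513597}{30456476} = - \frac{11513597}{15228238} \approx -0.75607$)
$R = -19822$
$C + R = - \frac{11513597}{15228238} - 19822 = - \frac{301865647233}{15228238}$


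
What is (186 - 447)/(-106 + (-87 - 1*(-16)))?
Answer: 87/59 ≈ 1.4746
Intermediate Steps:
(186 - 447)/(-106 + (-87 - 1*(-16))) = -261/(-106 + (-87 + 16)) = -261/(-106 - 71) = -261/(-177) = -1/177*(-261) = 87/59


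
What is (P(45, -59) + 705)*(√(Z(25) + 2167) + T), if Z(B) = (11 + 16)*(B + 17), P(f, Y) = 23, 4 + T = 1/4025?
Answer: -1674296/575 + 728*√3301 ≈ 38915.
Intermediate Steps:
T = -16099/4025 (T = -4 + 1/4025 = -16099/4025 ≈ -3.9998)
Z(B) = 459 + 27*B (Z(B) = 27*(17 + B) = 459 + 27*B)
(P(45, -59) + 705)*(√(Z(25) + 2167) + T) = (23 + 705)*(√((459 + 27*25) + 2167) - 16099/4025) = 728*(√((459 + 675) + 2167) - 16099/4025) = 728*(√(1134 + 2167) - 16099/4025) = 728*(√3301 - 16099/4025) = 728*(-16099/4025 + √3301) = -1674296/575 + 728*√3301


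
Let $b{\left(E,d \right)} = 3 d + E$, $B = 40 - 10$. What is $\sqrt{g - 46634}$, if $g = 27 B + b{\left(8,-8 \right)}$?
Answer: $4 i \sqrt{2865} \approx 214.1 i$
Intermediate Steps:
$B = 30$ ($B = 40 - 10 = 30$)
$b{\left(E,d \right)} = E + 3 d$
$g = 794$ ($g = 27 \cdot 30 + \left(8 + 3 \left(-8\right)\right) = 810 + \left(8 - 24\right) = 810 - 16 = 794$)
$\sqrt{g - 46634} = \sqrt{794 - 46634} = \sqrt{-45840} = 4 i \sqrt{2865}$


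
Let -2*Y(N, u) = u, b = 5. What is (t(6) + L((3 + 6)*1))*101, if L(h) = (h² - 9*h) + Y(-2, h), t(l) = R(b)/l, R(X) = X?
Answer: -1111/3 ≈ -370.33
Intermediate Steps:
Y(N, u) = -u/2
t(l) = 5/l
L(h) = h² - 19*h/2 (L(h) = (h² - 9*h) - h/2 = h² - 19*h/2)
(t(6) + L((3 + 6)*1))*101 = (5/6 + ((3 + 6)*1)*(-19 + 2*((3 + 6)*1))/2)*101 = (5*(⅙) + (9*1)*(-19 + 2*(9*1))/2)*101 = (⅚ + (½)*9*(-19 + 2*9))*101 = (⅚ + (½)*9*(-19 + 18))*101 = (⅚ + (½)*9*(-1))*101 = (⅚ - 9/2)*101 = -11/3*101 = -1111/3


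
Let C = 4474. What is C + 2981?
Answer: 7455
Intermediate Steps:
C + 2981 = 4474 + 2981 = 7455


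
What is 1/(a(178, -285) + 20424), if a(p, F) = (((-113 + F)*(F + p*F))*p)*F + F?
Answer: -1/1030020377961 ≈ -9.7086e-13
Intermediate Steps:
a(p, F) = F + F*p*(-113 + F)*(F + F*p) (a(p, F) = (((-113 + F)*(F + F*p))*p)*F + F = (p*(-113 + F)*(F + F*p))*F + F = F*p*(-113 + F)*(F + F*p) + F = F + F*p*(-113 + F)*(F + F*p))
1/(a(178, -285) + 20424) = 1/(-285*(1 + 178*(-285)² + (-285)²*178² - 113*(-285)*178 - 113*(-285)*178²) + 20424) = 1/(-285*(1 + 178*81225 + 81225*31684 + 5732490 - 113*(-285)*31684) + 20424) = 1/(-285*(1 + 14458050 + 2573532900 + 5732490 + 1020383220) + 20424) = 1/(-285*3614106661 + 20424) = 1/(-1030020398385 + 20424) = 1/(-1030020377961) = -1/1030020377961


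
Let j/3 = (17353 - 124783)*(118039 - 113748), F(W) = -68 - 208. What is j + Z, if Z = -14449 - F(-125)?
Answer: -1382960563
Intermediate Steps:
F(W) = -276
j = -1382946390 (j = 3*((17353 - 124783)*(118039 - 113748)) = 3*(-107430*4291) = 3*(-460982130) = -1382946390)
Z = -14173 (Z = -14449 - 1*(-276) = -14449 + 276 = -14173)
j + Z = -1382946390 - 14173 = -1382960563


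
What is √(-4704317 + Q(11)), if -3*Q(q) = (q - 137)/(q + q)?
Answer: I*√569222126/11 ≈ 2168.9*I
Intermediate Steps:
Q(q) = -(-137 + q)/(6*q) (Q(q) = -(q - 137)/(3*(q + q)) = -(-137 + q)/(3*(2*q)) = -(-137 + q)*1/(2*q)/3 = -(-137 + q)/(6*q))
√(-4704317 + Q(11)) = √(-4704317 + (⅙)*(137 - 1*11)/11) = √(-4704317 + (⅙)*(1/11)*(137 - 11)) = √(-4704317 + (⅙)*(1/11)*126) = √(-4704317 + 21/11) = √(-51747466/11) = I*√569222126/11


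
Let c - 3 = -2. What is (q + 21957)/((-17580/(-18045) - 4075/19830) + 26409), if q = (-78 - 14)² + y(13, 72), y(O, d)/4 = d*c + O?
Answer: 16307082842/14000399421 ≈ 1.1648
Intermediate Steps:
c = 1 (c = 3 - 2 = 1)
y(O, d) = 4*O + 4*d (y(O, d) = 4*(d*1 + O) = 4*(d + O) = 4*(O + d) = 4*O + 4*d)
q = 8804 (q = (-78 - 14)² + (4*13 + 4*72) = (-92)² + (52 + 288) = 8464 + 340 = 8804)
(q + 21957)/((-17580/(-18045) - 4075/19830) + 26409) = (8804 + 21957)/((-17580/(-18045) - 4075/19830) + 26409) = 30761/((-17580*(-1/18045) - 4075*1/19830) + 26409) = 30761/((1172/1203 - 815/3966) + 26409) = 30761/(407523/530122 + 26409) = 30761/(14000399421/530122) = 30761*(530122/14000399421) = 16307082842/14000399421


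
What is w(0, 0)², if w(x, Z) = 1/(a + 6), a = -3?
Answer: ⅑ ≈ 0.11111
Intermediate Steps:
w(x, Z) = ⅓ (w(x, Z) = 1/(-3 + 6) = 1/3 = ⅓)
w(0, 0)² = (⅓)² = ⅑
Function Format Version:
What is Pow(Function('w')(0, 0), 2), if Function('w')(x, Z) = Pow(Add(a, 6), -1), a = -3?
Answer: Rational(1, 9) ≈ 0.11111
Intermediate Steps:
Function('w')(x, Z) = Rational(1, 3) (Function('w')(x, Z) = Pow(Add(-3, 6), -1) = Pow(3, -1) = Rational(1, 3))
Pow(Function('w')(0, 0), 2) = Pow(Rational(1, 3), 2) = Rational(1, 9)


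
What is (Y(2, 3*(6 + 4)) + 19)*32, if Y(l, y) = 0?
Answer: 608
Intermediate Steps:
(Y(2, 3*(6 + 4)) + 19)*32 = (0 + 19)*32 = 19*32 = 608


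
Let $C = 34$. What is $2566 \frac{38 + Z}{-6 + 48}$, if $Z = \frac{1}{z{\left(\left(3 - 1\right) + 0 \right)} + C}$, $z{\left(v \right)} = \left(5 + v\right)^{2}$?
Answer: $\frac{4047865}{1743} \approx 2322.4$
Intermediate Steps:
$Z = \frac{1}{83}$ ($Z = \frac{1}{\left(5 + \left(\left(3 - 1\right) + 0\right)\right)^{2} + 34} = \frac{1}{\left(5 + \left(2 + 0\right)\right)^{2} + 34} = \frac{1}{\left(5 + 2\right)^{2} + 34} = \frac{1}{7^{2} + 34} = \frac{1}{49 + 34} = \frac{1}{83} \approx 0.012048$)
$2566 \frac{38 + Z}{-6 + 48} = 2566 \frac{38 + \frac{1}{83}}{-6 + 48} = 2566 \frac{3155}{83 \cdot 42} = 2566 \cdot \frac{3155}{83} \cdot \frac{1}{42} = 2566 \cdot \frac{3155}{3486} = \frac{4047865}{1743}$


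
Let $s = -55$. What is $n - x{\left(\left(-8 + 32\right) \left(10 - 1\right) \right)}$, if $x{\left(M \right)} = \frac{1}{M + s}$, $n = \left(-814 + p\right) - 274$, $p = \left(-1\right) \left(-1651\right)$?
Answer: $\frac{90642}{161} \approx 562.99$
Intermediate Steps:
$p = 1651$
$n = 563$ ($n = \left(-814 + 1651\right) - 274 = 837 + \left(-739 + 465\right) = 837 - 274 = 563$)
$x{\left(M \right)} = \frac{1}{-55 + M}$ ($x{\left(M \right)} = \frac{1}{M - 55} = \frac{1}{-55 + M}$)
$n - x{\left(\left(-8 + 32\right) \left(10 - 1\right) \right)} = 563 - \frac{1}{-55 + \left(-8 + 32\right) \left(10 - 1\right)} = 563 - \frac{1}{-55 + 24 \cdot 9} = 563 - \frac{1}{-55 + 216} = 563 - \frac{1}{161} = \frac{90642}{161}$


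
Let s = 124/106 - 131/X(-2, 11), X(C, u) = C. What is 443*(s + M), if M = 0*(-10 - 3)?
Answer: 3130681/106 ≈ 29535.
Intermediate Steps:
M = 0 (M = 0*(-13) = 0)
s = 7067/106 (s = 124/106 - 131/(-2) = 124*(1/106) - 131*(-½) = 62/53 + 131/2 = 7067/106 ≈ 66.670)
443*(s + M) = 443*(7067/106 + 0) = 443*(7067/106) = 3130681/106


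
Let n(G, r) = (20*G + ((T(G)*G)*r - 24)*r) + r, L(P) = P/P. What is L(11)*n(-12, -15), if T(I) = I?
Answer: 32505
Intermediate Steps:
L(P) = 1
n(G, r) = r + 20*G + r*(-24 + r*G**2) (n(G, r) = (20*G + ((G*G)*r - 24)*r) + r = (20*G + (G**2*r - 24)*r) + r = (20*G + (r*G**2 - 24)*r) + r = (20*G + (-24 + r*G**2)*r) + r = (20*G + r*(-24 + r*G**2)) + r = r + 20*G + r*(-24 + r*G**2))
L(11)*n(-12, -15) = 1*(-23*(-15) + 20*(-12) + (-12)**2*(-15)**2) = 1*(345 - 240 + 144*225) = 1*(345 - 240 + 32400) = 1*32505 = 32505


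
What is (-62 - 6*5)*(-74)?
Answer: 6808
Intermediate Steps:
(-62 - 6*5)*(-74) = (-62 - 30)*(-74) = -92*(-74) = 6808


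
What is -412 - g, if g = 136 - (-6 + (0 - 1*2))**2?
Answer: -484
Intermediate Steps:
g = 72 (g = 136 - (-6 + (0 - 2))**2 = 136 - (-6 - 2)**2 = 136 - 1*(-8)**2 = 136 - 1*64 = 136 - 64 = 72)
-412 - g = -412 - 1*72 = -412 - 72 = -484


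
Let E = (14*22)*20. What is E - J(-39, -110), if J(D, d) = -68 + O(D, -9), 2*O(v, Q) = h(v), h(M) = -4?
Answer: 6230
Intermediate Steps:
E = 6160 (E = 308*20 = 6160)
O(v, Q) = -2 (O(v, Q) = (1/2)*(-4) = -2)
J(D, d) = -70 (J(D, d) = -68 - 2 = -70)
E - J(-39, -110) = 6160 - 1*(-70) = 6160 + 70 = 6230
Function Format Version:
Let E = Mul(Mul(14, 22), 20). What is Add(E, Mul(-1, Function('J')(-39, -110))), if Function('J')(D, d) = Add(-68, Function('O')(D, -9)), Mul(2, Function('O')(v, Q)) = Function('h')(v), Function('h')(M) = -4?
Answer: 6230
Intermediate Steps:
E = 6160 (E = Mul(308, 20) = 6160)
Function('O')(v, Q) = -2 (Function('O')(v, Q) = Mul(Rational(1, 2), -4) = -2)
Function('J')(D, d) = -70 (Function('J')(D, d) = Add(-68, -2) = -70)
Add(E, Mul(-1, Function('J')(-39, -110))) = Add(6160, Mul(-1, -70)) = Add(6160, 70) = 6230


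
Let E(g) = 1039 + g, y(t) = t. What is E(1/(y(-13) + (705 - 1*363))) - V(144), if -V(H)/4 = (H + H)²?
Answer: 109496136/329 ≈ 3.3282e+5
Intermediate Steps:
V(H) = -16*H² (V(H) = -4*(H + H)² = -4*4*H² = -16*H²)
E(1/(y(-13) + (705 - 1*363))) - V(144) = (1039 + 1/(-13 + (705 - 1*363))) - (-16)*144² = (1039 + 1/(-13 + (705 - 363))) - (-16)*20736 = (1039 + 1/(-13 + 342)) - 1*(-331776) = (1039 + 1/329) + 331776 = 341832/329 + 331776 = 109496136/329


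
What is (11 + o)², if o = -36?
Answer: 625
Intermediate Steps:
(11 + o)² = (11 - 36)² = (-25)² = 625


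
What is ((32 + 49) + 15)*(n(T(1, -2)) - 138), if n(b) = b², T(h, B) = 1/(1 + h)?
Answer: -13224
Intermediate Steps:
((32 + 49) + 15)*(n(T(1, -2)) - 138) = ((32 + 49) + 15)*((1/(1 + 1))² - 138) = (81 + 15)*((1/2)² - 138) = 96*((½)² - 138) = 96*(¼ - 138) = 96*(-551/4) = -13224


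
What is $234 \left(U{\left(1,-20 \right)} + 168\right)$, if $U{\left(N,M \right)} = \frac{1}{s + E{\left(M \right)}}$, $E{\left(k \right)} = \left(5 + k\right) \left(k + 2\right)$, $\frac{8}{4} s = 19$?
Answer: $\frac{1690452}{43} \approx 39313.0$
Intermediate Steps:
$s = \frac{19}{2}$ ($s = \frac{1}{2} \cdot 19 = \frac{19}{2} \approx 9.5$)
$E{\left(k \right)} = \left(2 + k\right) \left(5 + k\right)$ ($E{\left(k \right)} = \left(5 + k\right) \left(2 + k\right) = \left(2 + k\right) \left(5 + k\right)$)
$U{\left(N,M \right)} = \frac{1}{\frac{39}{2} + M^{2} + 7 M}$ ($U{\left(N,M \right)} = \frac{1}{\frac{19}{2} + \left(10 + M^{2} + 7 M\right)} = \frac{1}{\frac{39}{2} + M^{2} + 7 M}$)
$234 \left(U{\left(1,-20 \right)} + 168\right) = 234 \left(\frac{2}{39 + 2 \left(-20\right)^{2} + 14 \left(-20\right)} + 168\right) = 234 \left(\frac{2}{39 + 2 \cdot 400 - 280} + 168\right) = 234 \left(\frac{2}{39 + 800 - 280} + 168\right) = 234 \left(\frac{2}{559} + 168\right) = 234 \cdot \frac{93914}{559} = \frac{1690452}{43}$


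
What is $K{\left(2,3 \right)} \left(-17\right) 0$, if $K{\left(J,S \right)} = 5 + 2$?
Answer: $0$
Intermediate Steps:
$K{\left(J,S \right)} = 7$
$K{\left(2,3 \right)} \left(-17\right) 0 = 7 \left(-17\right) 0 = \left(-119\right) 0 = 0$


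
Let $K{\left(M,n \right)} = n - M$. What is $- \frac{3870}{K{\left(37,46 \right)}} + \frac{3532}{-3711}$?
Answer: $- \frac{1599262}{3711} \approx -430.95$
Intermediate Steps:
$- \frac{3870}{K{\left(37,46 \right)}} + \frac{3532}{-3711} = - \frac{3870}{46 - 37} + \frac{3532}{-3711} = - \frac{3870}{46 - 37} + 3532 \left(- \frac{1}{3711}\right) = - \frac{3870}{9} - \frac{3532}{3711} = \left(-3870\right) \frac{1}{9} - \frac{3532}{3711} = -430 - \frac{3532}{3711} = - \frac{1599262}{3711}$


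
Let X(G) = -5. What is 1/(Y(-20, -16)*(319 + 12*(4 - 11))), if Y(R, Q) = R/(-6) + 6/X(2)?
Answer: 3/1504 ≈ 0.0019947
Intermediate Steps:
Y(R, Q) = -6/5 - R/6 (Y(R, Q) = R/(-6) + 6/(-5) = R*(-⅙) + 6*(-⅕) = -R/6 - 6/5 = -6/5 - R/6)
1/(Y(-20, -16)*(319 + 12*(4 - 11))) = 1/((-6/5 - ⅙*(-20))*(319 + 12*(4 - 11))) = 1/((-6/5 + 10/3)*(319 + 12*(-7))) = 1/(32*(319 - 84)/15) = 1/((32/15)*235) = 1/(1504/3) = 3/1504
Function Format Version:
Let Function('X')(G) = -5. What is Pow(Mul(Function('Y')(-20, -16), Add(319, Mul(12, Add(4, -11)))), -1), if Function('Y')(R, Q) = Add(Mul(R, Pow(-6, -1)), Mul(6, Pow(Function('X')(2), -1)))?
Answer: Rational(3, 1504) ≈ 0.0019947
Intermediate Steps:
Function('Y')(R, Q) = Add(Rational(-6, 5), Mul(Rational(-1, 6), R)) (Function('Y')(R, Q) = Add(Mul(R, Pow(-6, -1)), Mul(6, Pow(-5, -1))) = Add(Mul(R, Rational(-1, 6)), Mul(6, Rational(-1, 5))) = Add(Mul(Rational(-1, 6), R), Rational(-6, 5)) = Add(Rational(-6, 5), Mul(Rational(-1, 6), R)))
Pow(Mul(Function('Y')(-20, -16), Add(319, Mul(12, Add(4, -11)))), -1) = Pow(Mul(Add(Rational(-6, 5), Mul(Rational(-1, 6), -20)), Add(319, Mul(12, Add(4, -11)))), -1) = Pow(Mul(Add(Rational(-6, 5), Rational(10, 3)), Add(319, Mul(12, -7))), -1) = Pow(Mul(Rational(32, 15), Add(319, -84)), -1) = Pow(Mul(Rational(32, 15), 235), -1) = Pow(Rational(1504, 3), -1) = Rational(3, 1504)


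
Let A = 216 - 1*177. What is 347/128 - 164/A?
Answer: -7459/4992 ≈ -1.4942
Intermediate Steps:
A = 39 (A = 216 - 177 = 39)
347/128 - 164/A = 347/128 - 164/39 = -7459/4992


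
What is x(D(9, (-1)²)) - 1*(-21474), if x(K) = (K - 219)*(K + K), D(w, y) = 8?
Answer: 18098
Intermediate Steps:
x(K) = 2*K*(-219 + K) (x(K) = (-219 + K)*(2*K) = 2*K*(-219 + K))
x(D(9, (-1)²)) - 1*(-21474) = 2*8*(-219 + 8) - 1*(-21474) = 2*8*(-211) + 21474 = -3376 + 21474 = 18098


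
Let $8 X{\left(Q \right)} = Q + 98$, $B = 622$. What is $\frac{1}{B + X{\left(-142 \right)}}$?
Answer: $\frac{2}{1233} \approx 0.0016221$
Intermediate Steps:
$X{\left(Q \right)} = \frac{49}{4} + \frac{Q}{8}$ ($X{\left(Q \right)} = \frac{Q + 98}{8} = \frac{98 + Q}{8} = \frac{49}{4} + \frac{Q}{8}$)
$\frac{1}{B + X{\left(-142 \right)}} = \frac{1}{622 + \left(\frac{49}{4} + \frac{1}{8} \left(-142\right)\right)} = \frac{1}{622 + \left(\frac{49}{4} - \frac{71}{4}\right)} = \frac{1}{622 - \frac{11}{2}} = \frac{1}{\frac{1233}{2}} = \frac{2}{1233}$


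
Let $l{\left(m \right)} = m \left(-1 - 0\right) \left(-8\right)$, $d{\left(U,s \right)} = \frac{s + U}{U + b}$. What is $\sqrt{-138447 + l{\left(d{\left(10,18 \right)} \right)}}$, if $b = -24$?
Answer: $i \sqrt{138463} \approx 372.11 i$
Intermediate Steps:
$d{\left(U,s \right)} = \frac{U + s}{-24 + U}$ ($d{\left(U,s \right)} = \frac{s + U}{U - 24} = \frac{U + s}{-24 + U}$)
$l{\left(m \right)} = 8 m$ ($l{\left(m \right)} = m \left(-1 + 0\right) \left(-8\right) = m \left(-1\right) \left(-8\right) = - m \left(-8\right) = 8 m$)
$\sqrt{-138447 + l{\left(d{\left(10,18 \right)} \right)}} = \sqrt{-138447 + 8 \frac{10 + 18}{-24 + 10}} = \sqrt{-138447 + 8 \frac{1}{-14} \cdot 28} = \sqrt{-138447 + 8 \left(\left(- \frac{1}{14}\right) 28\right)} = \sqrt{-138447 + 8 \left(-2\right)} = \sqrt{-138447 - 16} = \sqrt{-138463} = i \sqrt{138463}$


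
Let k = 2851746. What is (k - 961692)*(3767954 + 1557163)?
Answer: 10064758686318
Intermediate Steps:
(k - 961692)*(3767954 + 1557163) = (2851746 - 961692)*(3767954 + 1557163) = 1890054*5325117 = 10064758686318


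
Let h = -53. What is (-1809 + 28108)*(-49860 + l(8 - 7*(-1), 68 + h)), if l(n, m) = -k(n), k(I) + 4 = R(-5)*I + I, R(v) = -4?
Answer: -1309979489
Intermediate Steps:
k(I) = -4 - 3*I (k(I) = -4 + (-4*I + I) = -4 - 3*I)
l(n, m) = 4 + 3*n (l(n, m) = -(-4 - 3*n) = 4 + 3*n)
(-1809 + 28108)*(-49860 + l(8 - 7*(-1), 68 + h)) = (-1809 + 28108)*(-49860 + (4 + 3*(8 - 7*(-1)))) = 26299*(-49860 + (4 + 3*(8 + 7))) = 26299*(-49860 + (4 + 3*15)) = 26299*(-49860 + (4 + 45)) = 26299*(-49860 + 49) = 26299*(-49811) = -1309979489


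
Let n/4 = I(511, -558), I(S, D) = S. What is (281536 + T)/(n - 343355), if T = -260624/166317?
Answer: -46823962288/56765821587 ≈ -0.82486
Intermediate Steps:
n = 2044 (n = 4*511 = 2044)
T = -260624/166317 (T = -260624*1/166317 = -260624/166317 ≈ -1.5670)
(281536 + T)/(n - 343355) = (281536 - 260624/166317)/(2044 - 343355) = (46823962288/166317)/(-341311) = (46823962288/166317)*(-1/341311) = -46823962288/56765821587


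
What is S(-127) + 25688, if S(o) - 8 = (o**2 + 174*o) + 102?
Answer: 19829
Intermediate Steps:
S(o) = 110 + o**2 + 174*o (S(o) = 8 + ((o**2 + 174*o) + 102) = 8 + (102 + o**2 + 174*o) = 110 + o**2 + 174*o)
S(-127) + 25688 = (110 + (-127)**2 + 174*(-127)) + 25688 = (110 + 16129 - 22098) + 25688 = -5859 + 25688 = 19829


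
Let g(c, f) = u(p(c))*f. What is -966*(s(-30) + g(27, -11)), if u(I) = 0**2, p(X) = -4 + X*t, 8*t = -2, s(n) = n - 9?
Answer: 37674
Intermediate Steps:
s(n) = -9 + n
t = -1/4 (t = (1/8)*(-2) = -1/4 ≈ -0.25000)
p(X) = -4 - X/4 (p(X) = -4 + X*(-1/4) = -4 - X/4)
u(I) = 0
g(c, f) = 0 (g(c, f) = 0*f = 0)
-966*(s(-30) + g(27, -11)) = -966*((-9 - 30) + 0) = -966*(-39 + 0) = -966*(-39) = 37674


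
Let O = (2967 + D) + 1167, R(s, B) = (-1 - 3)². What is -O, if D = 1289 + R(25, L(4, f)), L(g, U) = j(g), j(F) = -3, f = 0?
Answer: -5439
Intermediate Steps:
L(g, U) = -3
R(s, B) = 16 (R(s, B) = (-4)² = 16)
D = 1305 (D = 1289 + 16 = 1305)
O = 5439 (O = (2967 + 1305) + 1167 = 4272 + 1167 = 5439)
-O = -1*5439 = -5439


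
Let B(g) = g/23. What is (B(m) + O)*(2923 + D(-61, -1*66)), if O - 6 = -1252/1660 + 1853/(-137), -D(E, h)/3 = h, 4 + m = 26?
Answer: -29887782108/1307665 ≈ -22856.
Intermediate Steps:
m = 22 (m = -4 + 26 = 22)
D(E, h) = -3*h
O = -470746/56855 (O = 6 + (-1252/1660 + 1853/(-137)) = 6 + (-1252*1/1660 + 1853*(-1/137)) = 6 + (-313/415 - 1853/137) = 6 - 811876/56855 = -470746/56855 ≈ -8.2798)
B(g) = g/23 (B(g) = g*(1/23) = g/23)
(B(m) + O)*(2923 + D(-61, -1*66)) = ((1/23)*22 - 470746/56855)*(2923 - (-3)*66) = (22/23 - 470746/56855)*(2923 - 3*(-66)) = -9576348*(2923 + 198)/1307665 = -9576348/1307665*3121 = -29887782108/1307665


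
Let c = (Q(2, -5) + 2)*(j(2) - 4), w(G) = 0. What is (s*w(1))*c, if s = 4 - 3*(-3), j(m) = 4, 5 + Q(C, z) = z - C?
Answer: 0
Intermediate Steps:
Q(C, z) = -5 + z - C (Q(C, z) = -5 + (z - C) = -5 + z - C)
s = 13 (s = 4 + 9 = 13)
c = 0 (c = ((-5 - 5 - 1*2) + 2)*(4 - 4) = ((-5 - 5 - 2) + 2)*0 = (-12 + 2)*0 = -10*0 = 0)
(s*w(1))*c = (13*0)*0 = 0*0 = 0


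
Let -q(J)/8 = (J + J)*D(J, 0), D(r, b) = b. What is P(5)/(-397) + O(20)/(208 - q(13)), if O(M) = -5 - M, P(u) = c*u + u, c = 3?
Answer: -14085/82576 ≈ -0.17057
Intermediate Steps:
P(u) = 4*u (P(u) = 3*u + u = 4*u)
q(J) = 0 (q(J) = -8*(J + J)*0 = -8*2*J*0 = -8*0 = 0)
P(5)/(-397) + O(20)/(208 - q(13)) = (4*5)/(-397) + (-5 - 1*20)/(208 - 1*0) = 20*(-1/397) + (-5 - 20)/(208 + 0) = -20/397 - 25/208 = -14085/82576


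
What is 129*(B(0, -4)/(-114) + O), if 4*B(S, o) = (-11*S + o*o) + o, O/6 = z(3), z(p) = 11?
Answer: 323403/38 ≈ 8510.6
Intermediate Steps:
O = 66 (O = 6*11 = 66)
B(S, o) = -11*S/4 + o/4 + o²/4 (B(S, o) = ((-11*S + o*o) + o)/4 = ((-11*S + o²) + o)/4 = ((o² - 11*S) + o)/4 = (o + o² - 11*S)/4 = -11*S/4 + o/4 + o²/4)
129*(B(0, -4)/(-114) + O) = 129*((-11/4*0 + (¼)*(-4) + (¼)*(-4)²)/(-114) + 66) = 129*((0 - 1 + (¼)*16)*(-1/114) + 66) = 129*((0 - 1 + 4)*(-1/114) + 66) = 129*(3*(-1/114) + 66) = 129*(-1/38 + 66) = 129*(2507/38) = 323403/38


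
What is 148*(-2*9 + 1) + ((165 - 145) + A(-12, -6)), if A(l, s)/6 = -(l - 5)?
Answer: -2394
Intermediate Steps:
A(l, s) = 30 - 6*l (A(l, s) = 6*(-(l - 5)) = 6*(-(-5 + l)) = 6*(5 - l) = 30 - 6*l)
148*(-2*9 + 1) + ((165 - 145) + A(-12, -6)) = 148*(-2*9 + 1) + ((165 - 145) + (30 - 6*(-12))) = 148*(-18 + 1) + (20 + (30 + 72)) = 148*(-17) + (20 + 102) = -2516 + 122 = -2394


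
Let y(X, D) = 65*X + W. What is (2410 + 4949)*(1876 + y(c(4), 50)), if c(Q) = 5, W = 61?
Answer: 16646058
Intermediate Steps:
y(X, D) = 61 + 65*X (y(X, D) = 65*X + 61 = 61 + 65*X)
(2410 + 4949)*(1876 + y(c(4), 50)) = (2410 + 4949)*(1876 + (61 + 65*5)) = 7359*(1876 + (61 + 325)) = 7359*(1876 + 386) = 7359*2262 = 16646058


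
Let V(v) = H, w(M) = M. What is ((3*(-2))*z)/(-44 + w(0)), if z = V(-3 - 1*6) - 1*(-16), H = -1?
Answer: 45/22 ≈ 2.0455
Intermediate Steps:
V(v) = -1
z = 15 (z = -1 - 1*(-16) = -1 + 16 = 15)
((3*(-2))*z)/(-44 + w(0)) = ((3*(-2))*15)/(-44 + 0) = -6*15/(-44) = -90*(-1/44) = 45/22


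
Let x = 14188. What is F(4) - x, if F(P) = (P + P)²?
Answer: -14124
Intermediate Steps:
F(P) = 4*P² (F(P) = (2*P)² = 4*P²)
F(4) - x = 4*4² - 1*14188 = 4*16 - 14188 = 64 - 14188 = -14124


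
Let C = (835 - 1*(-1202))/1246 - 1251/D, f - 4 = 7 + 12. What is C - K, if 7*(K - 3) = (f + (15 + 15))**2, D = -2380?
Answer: -85178171/211820 ≈ -402.13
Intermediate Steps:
f = 23 (f = 4 + (7 + 12) = 4 + 19 = 23)
K = 2830/7 (K = 3 + (23 + (15 + 15))**2/7 = 3 + (23 + 30)**2/7 = 3 + (1/7)*53**2 = 3 + (1/7)*2809 = 3 + 2809/7 = 2830/7 ≈ 404.29)
C = 457629/211820 (C = (835 - 1*(-1202))/1246 - 1251/(-2380) = (835 + 1202)*(1/1246) - 1251*(-1/2380) = 2037*(1/1246) + 1251/2380 = 291/178 + 1251/2380 = 457629/211820 ≈ 2.1605)
C - K = 457629/211820 - 1*2830/7 = 457629/211820 - 2830/7 = -85178171/211820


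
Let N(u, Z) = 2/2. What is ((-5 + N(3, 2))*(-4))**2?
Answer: 256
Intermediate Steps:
N(u, Z) = 1 (N(u, Z) = 2*(1/2) = 1)
((-5 + N(3, 2))*(-4))**2 = ((-5 + 1)*(-4))**2 = (-4*(-4))**2 = 16**2 = 256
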